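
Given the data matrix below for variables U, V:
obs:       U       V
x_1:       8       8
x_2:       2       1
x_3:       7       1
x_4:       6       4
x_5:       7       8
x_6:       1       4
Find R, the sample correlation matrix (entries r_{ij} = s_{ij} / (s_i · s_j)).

Step 1 — column means:
  mean(U) = (8 + 2 + 7 + 6 + 7 + 1) / 6 = 31/6 = 5.1667
  mean(V) = (8 + 1 + 1 + 4 + 8 + 4) / 6 = 26/6 = 4.3333

Step 2 — sample variances and covariances s[i,j] = (1/(n-1)) · Σ_k (x_{k,i} - mean_i) · (x_{k,j} - mean_j), with n-1 = 5:
  s[U,U] = ((2.8333)·(2.8333) + (-3.1667)·(-3.1667) + (1.8333)·(1.8333) + (0.8333)·(0.8333) + (1.8333)·(1.8333) + (-4.1667)·(-4.1667)) / 5 = 42.8333/5 = 8.5667
  s[U,V] = ((2.8333)·(3.6667) + (-3.1667)·(-3.3333) + (1.8333)·(-3.3333) + (0.8333)·(-0.3333) + (1.8333)·(3.6667) + (-4.1667)·(-0.3333)) / 5 = 22.6667/5 = 4.5333
  s[V,V] = ((3.6667)·(3.6667) + (-3.3333)·(-3.3333) + (-3.3333)·(-3.3333) + (-0.3333)·(-0.3333) + (3.6667)·(3.6667) + (-0.3333)·(-0.3333)) / 5 = 49.3333/5 = 9.8667
  Sample standard deviations s_i = √(s[i,i]):
  s(U) = √(8.5667) = 2.9269
  s(V) = √(9.8667) = 3.1411

Step 3 — r_{ij} = s_{ij} / (s_i · s_j):
  r[U,U] = 1 (diagonal).
  r[U,V] = 4.5333 / (2.9269 · 3.1411) = 4.5333 / 9.1937 = 0.4931
  r[V,V] = 1 (diagonal).

R is symmetric with unit diagonal. Assembling:

R = [[1, 0.4931],
 [0.4931, 1]]


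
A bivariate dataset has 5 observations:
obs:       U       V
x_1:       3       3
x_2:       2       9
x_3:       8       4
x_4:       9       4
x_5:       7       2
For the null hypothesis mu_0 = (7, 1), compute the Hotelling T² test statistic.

Step 1 — sample mean vector:
  mean(U) = (3 + 2 + 8 + 9 + 7) / 5 = 29/5 = 5.8
  mean(V) = (3 + 9 + 4 + 4 + 2) / 5 = 22/5 = 4.4
  x̄ = (5.8, 4.4),  deviation x̄ - mu_0 = (5.8, 4.4) - (7, 1) = (-1.2, 3.4).

Step 2 — sample covariance matrix, S[i,j] = (1/(n-1)) · Σ_k (x_{k,i} - mean_i) · (x_{k,j} - mean_j), divisor n-1 = 4:
  S[U,U] = ((-2.8)·(-2.8) + (-3.8)·(-3.8) + (2.2)·(2.2) + (3.2)·(3.2) + (1.2)·(1.2)) / 4 = 38.8/4 = 9.7
  S[U,V] = ((-2.8)·(-1.4) + (-3.8)·(4.6) + (2.2)·(-0.4) + (3.2)·(-0.4) + (1.2)·(-2.4)) / 4 = -18.6/4 = -4.65
  S[V,V] = ((-1.4)·(-1.4) + (4.6)·(4.6) + (-0.4)·(-0.4) + (-0.4)·(-0.4) + (-2.4)·(-2.4)) / 4 = 29.2/4 = 7.3
  S = [[9.7, -4.65],
 [-4.65, 7.3]].

Step 3 — invert S. det(S) = 9.7·7.3 - (-4.65)² = 49.1875.
  S^{-1} = (1/det) · [[d, -b], [-b, a]] = [[0.1484, 0.0945],
 [0.0945, 0.1972]].

Step 4 — quadratic form (x̄ - mu_0)^T · S^{-1} · (x̄ - mu_0):
  S^{-1} · (x̄ - mu_0) = (0.1433, 0.5571),
  (x̄ - mu_0)^T · [...] = (-1.2)·(0.1433) + (3.4)·(0.5571) = 1.722.

Step 5 — scale by n: T² = 5 · 1.722 = 8.6099.

T² ≈ 8.6099


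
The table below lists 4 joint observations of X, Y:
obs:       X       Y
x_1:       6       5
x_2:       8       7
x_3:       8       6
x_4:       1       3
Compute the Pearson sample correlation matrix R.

Step 1 — column means:
  mean(X) = (6 + 8 + 8 + 1) / 4 = 23/4 = 5.75
  mean(Y) = (5 + 7 + 6 + 3) / 4 = 21/4 = 5.25

Step 2 — sample variances and covariances s[i,j] = (1/(n-1)) · Σ_k (x_{k,i} - mean_i) · (x_{k,j} - mean_j), with n-1 = 3:
  s[X,X] = ((0.25)·(0.25) + (2.25)·(2.25) + (2.25)·(2.25) + (-4.75)·(-4.75)) / 3 = 32.75/3 = 10.9167
  s[X,Y] = ((0.25)·(-0.25) + (2.25)·(1.75) + (2.25)·(0.75) + (-4.75)·(-2.25)) / 3 = 16.25/3 = 5.4167
  s[Y,Y] = ((-0.25)·(-0.25) + (1.75)·(1.75) + (0.75)·(0.75) + (-2.25)·(-2.25)) / 3 = 8.75/3 = 2.9167
  Sample standard deviations s_i = √(s[i,i]):
  s(X) = √(10.9167) = 3.304
  s(Y) = √(2.9167) = 1.7078

Step 3 — r_{ij} = s_{ij} / (s_i · s_j):
  r[X,X] = 1 (diagonal).
  r[X,Y] = 5.4167 / (3.304 · 1.7078) = 5.4167 / 5.6427 = 0.9599
  r[Y,Y] = 1 (diagonal).

R is symmetric with unit diagonal. Assembling:

R = [[1, 0.9599],
 [0.9599, 1]]


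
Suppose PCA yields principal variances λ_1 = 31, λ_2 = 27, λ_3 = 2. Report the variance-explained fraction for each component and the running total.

Step 1 — total variance = trace(Sigma) = Σ λ_i = 31 + 27 + 2 = 60.

Step 2 — fraction explained by component i = λ_i / Σ λ:
  PC1: 31/60 = 0.5167
  PC2: 27/60 = 0.45
  PC3: 2/60 = 0.0333

Step 3 — cumulative fraction after k components = (λ_1 + ... + λ_k) / Σ λ:
  k = 1: 31/60 = 0.5167
  k = 2: (31 + 27)/60 = 58/60 = 0.9667
  k = 3: (31 + 27 + 2)/60 = 60/60 = 1

Summary (fraction, with percent):

explained: PC1 0.5167 (51.67%), PC2 0.45 (45%), PC3 0.0333 (3.33%);  cumulative: 0.5167, 0.9667, 1


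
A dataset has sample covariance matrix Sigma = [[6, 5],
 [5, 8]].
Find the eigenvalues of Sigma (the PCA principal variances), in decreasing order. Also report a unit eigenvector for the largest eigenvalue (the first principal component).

Step 1 — characteristic polynomial of 2×2 Sigma:
  det(Sigma - λI) = λ² - trace · λ + det = 0.
  trace = 6 + 8 = 14, det = 6·8 - (5)² = 23.
Step 2 — discriminant:
  Δ = trace² - 4·det = 196 - 92 = 104.
Step 3 — eigenvalues:
  λ = (trace ± √Δ)/2 = (14 ± 10.198)/2,
  λ_1 = 12.099,  λ_2 = 1.901.

Step 4 — unit eigenvector for λ_1: solve (Sigma - λ_1 I)v = 0. First row:
  (6 - 12.099)·v_x + (5)·v_y = 0, i.e. (-6.099)·v_x + (5)·v_y = 0,
  so v ∝ (b, λ_1 - a) = (5, 6.099) = u.
  ||u|| = √((5)² + (6.099)²) = √(62.198) ≈ 7.8866,
  v_1 = u/||u|| ≈ (0.634, 0.7733) (||v_1|| = 1).

λ_1 = 12.099,  λ_2 = 1.901;  v_1 ≈ (0.634, 0.7733)


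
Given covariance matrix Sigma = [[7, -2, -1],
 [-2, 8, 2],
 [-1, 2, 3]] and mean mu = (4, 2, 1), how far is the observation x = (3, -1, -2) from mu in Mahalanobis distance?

Step 1 — centre the observation: (x - mu) = (-1, -3, -3).

Step 2 — invert Sigma (cofactor / det for 3×3, or solve directly):
  Sigma^{-1} = [[0.1562, 0.0312, 0.0312],
 [0.0312, 0.1562, -0.0938],
 [0.0312, -0.0938, 0.4062]].

Step 3 — form the quadratic (x - mu)^T · Sigma^{-1} · (x - mu):
  Sigma^{-1} · (x - mu) = (-0.3438, -0.2188, -0.9688).
  (x - mu)^T · [Sigma^{-1} · (x - mu)] = (-1)·(-0.3438) + (-3)·(-0.2188) + (-3)·(-0.9688) = 3.9062.

Step 4 — take square root: d = √(3.9062) ≈ 1.9764.

d(x, mu) = √(3.9062) ≈ 1.9764


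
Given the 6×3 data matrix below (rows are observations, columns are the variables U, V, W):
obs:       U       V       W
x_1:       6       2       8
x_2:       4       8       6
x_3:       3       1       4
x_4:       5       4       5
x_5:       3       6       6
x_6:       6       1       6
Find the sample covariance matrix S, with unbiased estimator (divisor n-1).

Step 1 — column means:
  mean(U) = (6 + 4 + 3 + 5 + 3 + 6) / 6 = 27/6 = 4.5
  mean(V) = (2 + 8 + 1 + 4 + 6 + 1) / 6 = 22/6 = 3.6667
  mean(W) = (8 + 6 + 4 + 5 + 6 + 6) / 6 = 35/6 = 5.8333

Step 2 — sample covariance S[i,j] = (1/(n-1)) · Σ_k (x_{k,i} - mean_i) · (x_{k,j} - mean_j), with n-1 = 5.
  S[U,U] = ((1.5)·(1.5) + (-0.5)·(-0.5) + (-1.5)·(-1.5) + (0.5)·(0.5) + (-1.5)·(-1.5) + (1.5)·(1.5)) / 5 = 9.5/5 = 1.9
  S[U,V] = ((1.5)·(-1.6667) + (-0.5)·(4.3333) + (-1.5)·(-2.6667) + (0.5)·(0.3333) + (-1.5)·(2.3333) + (1.5)·(-2.6667)) / 5 = -8/5 = -1.6
  S[U,W] = ((1.5)·(2.1667) + (-0.5)·(0.1667) + (-1.5)·(-1.8333) + (0.5)·(-0.8333) + (-1.5)·(0.1667) + (1.5)·(0.1667)) / 5 = 5.5/5 = 1.1
  S[V,V] = ((-1.6667)·(-1.6667) + (4.3333)·(4.3333) + (-2.6667)·(-2.6667) + (0.3333)·(0.3333) + (2.3333)·(2.3333) + (-2.6667)·(-2.6667)) / 5 = 41.3333/5 = 8.2667
  S[V,W] = ((-1.6667)·(2.1667) + (4.3333)·(0.1667) + (-2.6667)·(-1.8333) + (0.3333)·(-0.8333) + (2.3333)·(0.1667) + (-2.6667)·(0.1667)) / 5 = 1.6667/5 = 0.3333
  S[W,W] = ((2.1667)·(2.1667) + (0.1667)·(0.1667) + (-1.8333)·(-1.8333) + (-0.8333)·(-0.8333) + (0.1667)·(0.1667) + (0.1667)·(0.1667)) / 5 = 8.8333/5 = 1.7667

S is symmetric (S[j,i] = S[i,j]). Assembling:

S = [[1.9, -1.6, 1.1],
 [-1.6, 8.2667, 0.3333],
 [1.1, 0.3333, 1.7667]]


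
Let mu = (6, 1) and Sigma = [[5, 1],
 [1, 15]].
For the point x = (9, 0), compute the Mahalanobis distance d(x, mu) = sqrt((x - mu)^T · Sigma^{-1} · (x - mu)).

Step 1 — centre the observation: (x - mu) = (3, -1).

Step 2 — invert Sigma. det(Sigma) = 5·15 - (1)² = 74.
  Sigma^{-1} = (1/det) · [[d, -b], [-b, a]] = [[0.2027, -0.0135],
 [-0.0135, 0.0676]].

Step 3 — form the quadratic (x - mu)^T · Sigma^{-1} · (x - mu):
  Sigma^{-1} · (x - mu) = (0.6216, -0.1081).
  (x - mu)^T · [Sigma^{-1} · (x - mu)] = (3)·(0.6216) + (-1)·(-0.1081) = 1.973.

Step 4 — take square root: d = √(1.973) ≈ 1.4046.

d(x, mu) = √(1.973) ≈ 1.4046


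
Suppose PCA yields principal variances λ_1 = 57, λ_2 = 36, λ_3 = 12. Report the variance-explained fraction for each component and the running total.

Step 1 — total variance = trace(Sigma) = Σ λ_i = 57 + 36 + 12 = 105.

Step 2 — fraction explained by component i = λ_i / Σ λ:
  PC1: 57/105 = 0.5429
  PC2: 36/105 = 0.3429
  PC3: 12/105 = 0.1143

Step 3 — cumulative fraction after k components = (λ_1 + ... + λ_k) / Σ λ:
  k = 1: 57/105 = 0.5429
  k = 2: (57 + 36)/105 = 93/105 = 0.8857
  k = 3: (57 + 36 + 12)/105 = 105/105 = 1

Summary (fraction, with percent):

explained: PC1 0.5429 (54.29%), PC2 0.3429 (34.29%), PC3 0.1143 (11.43%);  cumulative: 0.5429, 0.8857, 1


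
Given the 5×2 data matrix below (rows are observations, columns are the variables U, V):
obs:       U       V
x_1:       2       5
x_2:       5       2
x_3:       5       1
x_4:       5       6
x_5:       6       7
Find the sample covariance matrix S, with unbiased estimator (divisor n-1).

Step 1 — column means:
  mean(U) = (2 + 5 + 5 + 5 + 6) / 5 = 23/5 = 4.6
  mean(V) = (5 + 2 + 1 + 6 + 7) / 5 = 21/5 = 4.2

Step 2 — sample covariance S[i,j] = (1/(n-1)) · Σ_k (x_{k,i} - mean_i) · (x_{k,j} - mean_j), with n-1 = 4.
  S[U,U] = ((-2.6)·(-2.6) + (0.4)·(0.4) + (0.4)·(0.4) + (0.4)·(0.4) + (1.4)·(1.4)) / 4 = 9.2/4 = 2.3
  S[U,V] = ((-2.6)·(0.8) + (0.4)·(-2.2) + (0.4)·(-3.2) + (0.4)·(1.8) + (1.4)·(2.8)) / 4 = 0.4/4 = 0.1
  S[V,V] = ((0.8)·(0.8) + (-2.2)·(-2.2) + (-3.2)·(-3.2) + (1.8)·(1.8) + (2.8)·(2.8)) / 4 = 26.8/4 = 6.7

S is symmetric (S[j,i] = S[i,j]). Assembling:

S = [[2.3, 0.1],
 [0.1, 6.7]]


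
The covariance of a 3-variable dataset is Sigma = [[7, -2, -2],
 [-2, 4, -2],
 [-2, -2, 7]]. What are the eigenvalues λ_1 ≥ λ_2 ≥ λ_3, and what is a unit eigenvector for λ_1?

Step 1 — characteristic polynomial p(λ) = det(λI - Sigma) = λ³ - tr·λ² + c_1·λ - det, where tr = trace, c_1 = sum of the principal 2×2 minors, det = det(Sigma):
  tr = 7 + 4 + 7 = 18,
  c_1 = (7·4 - (-2)²) + (7·7 - (-2)²) + (4·7 - (-2)²) = 24 + 45 + 24 = 93,
  det = 7·(4·7 - (-2)²) - (-2)·((-2)·7 - (-2)·(-2)) + (-2)·((-2)·(-2) - 4·(-2)) = 7·(24) - (-2)·(-18) + (-2)·(12) = 108.
  So p(λ) = λ³ - 18λ² + 93λ - 108.
Step 2 — look for an integer root (rational root theorem: any rational root is an integer divisor of 108). Testing λ = 9:
  p(9) = 729 - 1458 + 837 - 108 = 0  ✓
  Dividing out (λ - 9): p(λ) = (λ - 9)(λ² - 9λ + 12).
Step 3 — remaining eigenvalues from the quadratic λ² - 9λ + 12 = 0:
  Δ = 9² - 4·12 = 81 - 48 = 33,  λ = (9 ± √33)/2 = (9 ± 5.7446)/2 ≈ 7.3723 or 1.6277.
  Sorted: λ_1 = 9,  λ_2 = 7.3723,  λ_3 = 1.6277  (check: sum = 18 = tr ✓).

Step 4 — unit eigenvector for λ_1 = 9: v spans the null space of (Sigma - λ_1 I), whose rows are
  r_1 = (-2, -2, -2),  r_2 = (-2, -5, -2),  r_3 = (-2, -2, -2).
  v is orthogonal to every row, so take v ∝ r_1 × r_2 = ((-2)·(-2) - (-2)·(-5), (-2)·(-2) - (-2)·(-2), (-2)·(-5) - (-2)·(-2)) = (-6, 0, 6).
  Rescale (divide by 6; multiply by -1 so the first nonzero entry is positive): u = (1, 0, -1).
  ||u|| = √((1)² + (0)² + (-1)²) = √(2) ≈ 1.4142,  v_1 = u/||u|| ≈ (0.7071, 0, -0.7071) (||v_1|| = 1).

λ_1 = 9,  λ_2 = 7.3723,  λ_3 = 1.6277;  v_1 ≈ (0.7071, 0, -0.7071)


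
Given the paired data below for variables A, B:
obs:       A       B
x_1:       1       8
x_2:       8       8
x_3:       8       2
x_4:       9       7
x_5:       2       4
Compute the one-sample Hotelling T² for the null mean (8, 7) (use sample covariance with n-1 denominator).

Step 1 — sample mean vector:
  mean(A) = (1 + 8 + 8 + 9 + 2) / 5 = 28/5 = 5.6
  mean(B) = (8 + 8 + 2 + 7 + 4) / 5 = 29/5 = 5.8
  x̄ = (5.6, 5.8),  deviation x̄ - mu_0 = (5.6, 5.8) - (8, 7) = (-2.4, -1.2).

Step 2 — sample covariance matrix, S[i,j] = (1/(n-1)) · Σ_k (x_{k,i} - mean_i) · (x_{k,j} - mean_j), divisor n-1 = 4:
  S[A,A] = ((-4.6)·(-4.6) + (2.4)·(2.4) + (2.4)·(2.4) + (3.4)·(3.4) + (-3.6)·(-3.6)) / 4 = 57.2/4 = 14.3
  S[A,B] = ((-4.6)·(2.2) + (2.4)·(2.2) + (2.4)·(-3.8) + (3.4)·(1.2) + (-3.6)·(-1.8)) / 4 = -3.4/4 = -0.85
  S[B,B] = ((2.2)·(2.2) + (2.2)·(2.2) + (-3.8)·(-3.8) + (1.2)·(1.2) + (-1.8)·(-1.8)) / 4 = 28.8/4 = 7.2
  S = [[14.3, -0.85],
 [-0.85, 7.2]].

Step 3 — invert S. det(S) = 14.3·7.2 - (-0.85)² = 102.2375.
  S^{-1} = (1/det) · [[d, -b], [-b, a]] = [[0.0704, 0.0083],
 [0.0083, 0.1399]].

Step 4 — quadratic form (x̄ - mu_0)^T · S^{-1} · (x̄ - mu_0):
  S^{-1} · (x̄ - mu_0) = (-0.179, -0.1878),
  (x̄ - mu_0)^T · [...] = (-2.4)·(-0.179) + (-1.2)·(-0.1878) = 0.6549.

Step 5 — scale by n: T² = 5 · 0.6549 = 3.2747.

T² ≈ 3.2747


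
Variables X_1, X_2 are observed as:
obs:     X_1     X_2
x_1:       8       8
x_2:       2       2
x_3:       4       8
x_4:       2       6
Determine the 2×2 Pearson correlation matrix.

Step 1 — column means:
  mean(X_1) = (8 + 2 + 4 + 2) / 4 = 16/4 = 4
  mean(X_2) = (8 + 2 + 8 + 6) / 4 = 24/4 = 6

Step 2 — sample variances and covariances s[i,j] = (1/(n-1)) · Σ_k (x_{k,i} - mean_i) · (x_{k,j} - mean_j), with n-1 = 3:
  s[X_1,X_1] = ((4)·(4) + (-2)·(-2) + (0)·(0) + (-2)·(-2)) / 3 = 24/3 = 8
  s[X_1,X_2] = ((4)·(2) + (-2)·(-4) + (0)·(2) + (-2)·(0)) / 3 = 16/3 = 5.3333
  s[X_2,X_2] = ((2)·(2) + (-4)·(-4) + (2)·(2) + (0)·(0)) / 3 = 24/3 = 8
  Sample standard deviations s_i = √(s[i,i]):
  s(X_1) = √(8) = 2.8284
  s(X_2) = √(8) = 2.8284

Step 3 — r_{ij} = s_{ij} / (s_i · s_j):
  r[X_1,X_1] = 1 (diagonal).
  r[X_1,X_2] = 5.3333 / (2.8284 · 2.8284) = 5.3333 / 8 = 0.6667
  r[X_2,X_2] = 1 (diagonal).

R is symmetric with unit diagonal. Assembling:

R = [[1, 0.6667],
 [0.6667, 1]]


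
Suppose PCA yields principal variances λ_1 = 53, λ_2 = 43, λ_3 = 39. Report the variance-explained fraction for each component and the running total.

Step 1 — total variance = trace(Sigma) = Σ λ_i = 53 + 43 + 39 = 135.

Step 2 — fraction explained by component i = λ_i / Σ λ:
  PC1: 53/135 = 0.3926
  PC2: 43/135 = 0.3185
  PC3: 39/135 = 0.2889

Step 3 — cumulative fraction after k components = (λ_1 + ... + λ_k) / Σ λ:
  k = 1: 53/135 = 0.3926
  k = 2: (53 + 43)/135 = 96/135 = 0.7111
  k = 3: (53 + 43 + 39)/135 = 135/135 = 1

Summary (fraction, with percent):

explained: PC1 0.3926 (39.26%), PC2 0.3185 (31.85%), PC3 0.2889 (28.89%);  cumulative: 0.3926, 0.7111, 1


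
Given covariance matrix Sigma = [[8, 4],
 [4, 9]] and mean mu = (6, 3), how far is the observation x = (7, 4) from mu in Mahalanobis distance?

Step 1 — centre the observation: (x - mu) = (1, 1).

Step 2 — invert Sigma. det(Sigma) = 8·9 - (4)² = 56.
  Sigma^{-1} = (1/det) · [[d, -b], [-b, a]] = [[0.1607, -0.0714],
 [-0.0714, 0.1429]].

Step 3 — form the quadratic (x - mu)^T · Sigma^{-1} · (x - mu):
  Sigma^{-1} · (x - mu) = (0.0893, 0.0714).
  (x - mu)^T · [Sigma^{-1} · (x - mu)] = (1)·(0.0893) + (1)·(0.0714) = 0.1607.

Step 4 — take square root: d = √(0.1607) ≈ 0.4009.

d(x, mu) = √(0.1607) ≈ 0.4009


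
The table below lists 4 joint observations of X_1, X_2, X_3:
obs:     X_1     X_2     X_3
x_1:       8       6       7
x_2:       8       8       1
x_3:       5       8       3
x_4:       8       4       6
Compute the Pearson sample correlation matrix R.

Step 1 — column means:
  mean(X_1) = (8 + 8 + 5 + 8) / 4 = 29/4 = 7.25
  mean(X_2) = (6 + 8 + 8 + 4) / 4 = 26/4 = 6.5
  mean(X_3) = (7 + 1 + 3 + 6) / 4 = 17/4 = 4.25

Step 2 — sample variances and covariances s[i,j] = (1/(n-1)) · Σ_k (x_{k,i} - mean_i) · (x_{k,j} - mean_j), with n-1 = 3:
  s[X_1,X_1] = ((0.75)·(0.75) + (0.75)·(0.75) + (-2.25)·(-2.25) + (0.75)·(0.75)) / 3 = 6.75/3 = 2.25
  s[X_1,X_2] = ((0.75)·(-0.5) + (0.75)·(1.5) + (-2.25)·(1.5) + (0.75)·(-2.5)) / 3 = -4.5/3 = -1.5
  s[X_1,X_3] = ((0.75)·(2.75) + (0.75)·(-3.25) + (-2.25)·(-1.25) + (0.75)·(1.75)) / 3 = 3.75/3 = 1.25
  s[X_2,X_2] = ((-0.5)·(-0.5) + (1.5)·(1.5) + (1.5)·(1.5) + (-2.5)·(-2.5)) / 3 = 11/3 = 3.6667
  s[X_2,X_3] = ((-0.5)·(2.75) + (1.5)·(-3.25) + (1.5)·(-1.25) + (-2.5)·(1.75)) / 3 = -12.5/3 = -4.1667
  s[X_3,X_3] = ((2.75)·(2.75) + (-3.25)·(-3.25) + (-1.25)·(-1.25) + (1.75)·(1.75)) / 3 = 22.75/3 = 7.5833
  Sample standard deviations s_i = √(s[i,i]):
  s(X_1) = √(2.25) = 1.5
  s(X_2) = √(3.6667) = 1.9149
  s(X_3) = √(7.5833) = 2.7538

Step 3 — r_{ij} = s_{ij} / (s_i · s_j):
  r[X_1,X_1] = 1 (diagonal).
  r[X_1,X_2] = -1.5 / (1.5 · 1.9149) = -1.5 / 2.8723 = -0.5222
  r[X_1,X_3] = 1.25 / (1.5 · 2.7538) = 1.25 / 4.1307 = 0.3026
  r[X_2,X_2] = 1 (diagonal).
  r[X_2,X_3] = -4.1667 / (1.9149 · 2.7538) = -4.1667 / 5.2731 = -0.7902
  r[X_3,X_3] = 1 (diagonal).

R is symmetric with unit diagonal. Assembling:

R = [[1, -0.5222, 0.3026],
 [-0.5222, 1, -0.7902],
 [0.3026, -0.7902, 1]]


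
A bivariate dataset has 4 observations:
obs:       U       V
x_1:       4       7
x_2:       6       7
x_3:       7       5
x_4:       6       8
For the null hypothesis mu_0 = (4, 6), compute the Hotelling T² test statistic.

Step 1 — sample mean vector:
  mean(U) = (4 + 6 + 7 + 6) / 4 = 23/4 = 5.75
  mean(V) = (7 + 7 + 5 + 8) / 4 = 27/4 = 6.75
  x̄ = (5.75, 6.75),  deviation x̄ - mu_0 = (5.75, 6.75) - (4, 6) = (1.75, 0.75).

Step 2 — sample covariance matrix, S[i,j] = (1/(n-1)) · Σ_k (x_{k,i} - mean_i) · (x_{k,j} - mean_j), divisor n-1 = 3:
  S[U,U] = ((-1.75)·(-1.75) + (0.25)·(0.25) + (1.25)·(1.25) + (0.25)·(0.25)) / 3 = 4.75/3 = 1.5833
  S[U,V] = ((-1.75)·(0.25) + (0.25)·(0.25) + (1.25)·(-1.75) + (0.25)·(1.25)) / 3 = -2.25/3 = -0.75
  S[V,V] = ((0.25)·(0.25) + (0.25)·(0.25) + (-1.75)·(-1.75) + (1.25)·(1.25)) / 3 = 4.75/3 = 1.5833
  S = [[1.5833, -0.75],
 [-0.75, 1.5833]].

Step 3 — invert S. det(S) = 1.5833·1.5833 - (-0.75)² = 1.9444.
  S^{-1} = (1/det) · [[d, -b], [-b, a]] = [[0.8143, 0.3857],
 [0.3857, 0.8143]].

Step 4 — quadratic form (x̄ - mu_0)^T · S^{-1} · (x̄ - mu_0):
  S^{-1} · (x̄ - mu_0) = (1.7143, 1.2857),
  (x̄ - mu_0)^T · [...] = (1.75)·(1.7143) + (0.75)·(1.2857) = 3.9643.

Step 5 — scale by n: T² = 4 · 3.9643 = 15.8571.

T² ≈ 15.8571


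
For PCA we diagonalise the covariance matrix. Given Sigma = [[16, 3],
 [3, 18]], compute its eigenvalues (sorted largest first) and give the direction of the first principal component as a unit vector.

Step 1 — characteristic polynomial of 2×2 Sigma:
  det(Sigma - λI) = λ² - trace · λ + det = 0.
  trace = 16 + 18 = 34, det = 16·18 - (3)² = 279.
Step 2 — discriminant:
  Δ = trace² - 4·det = 1156 - 1116 = 40.
Step 3 — eigenvalues:
  λ = (trace ± √Δ)/2 = (34 ± 6.3246)/2,
  λ_1 = 20.1623,  λ_2 = 13.8377.

Step 4 — unit eigenvector for λ_1: solve (Sigma - λ_1 I)v = 0. First row:
  (16 - 20.1623)·v_x + (3)·v_y = 0, i.e. (-4.1623)·v_x + (3)·v_y = 0,
  so v ∝ (b, λ_1 - a) = (3, 4.1623) = u.
  ||u|| = √((3)² + (4.1623)²) = √(26.3246) ≈ 5.1307,
  v_1 = u/||u|| ≈ (0.5847, 0.8112) (||v_1|| = 1).

λ_1 = 20.1623,  λ_2 = 13.8377;  v_1 ≈ (0.5847, 0.8112)


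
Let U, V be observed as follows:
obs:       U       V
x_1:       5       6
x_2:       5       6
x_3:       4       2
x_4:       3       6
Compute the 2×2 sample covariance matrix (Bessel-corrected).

Step 1 — column means:
  mean(U) = (5 + 5 + 4 + 3) / 4 = 17/4 = 4.25
  mean(V) = (6 + 6 + 2 + 6) / 4 = 20/4 = 5

Step 2 — sample covariance S[i,j] = (1/(n-1)) · Σ_k (x_{k,i} - mean_i) · (x_{k,j} - mean_j), with n-1 = 3.
  S[U,U] = ((0.75)·(0.75) + (0.75)·(0.75) + (-0.25)·(-0.25) + (-1.25)·(-1.25)) / 3 = 2.75/3 = 0.9167
  S[U,V] = ((0.75)·(1) + (0.75)·(1) + (-0.25)·(-3) + (-1.25)·(1)) / 3 = 1/3 = 0.3333
  S[V,V] = ((1)·(1) + (1)·(1) + (-3)·(-3) + (1)·(1)) / 3 = 12/3 = 4

S is symmetric (S[j,i] = S[i,j]). Assembling:

S = [[0.9167, 0.3333],
 [0.3333, 4]]


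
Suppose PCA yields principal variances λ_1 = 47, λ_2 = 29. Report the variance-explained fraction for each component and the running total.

Step 1 — total variance = trace(Sigma) = Σ λ_i = 47 + 29 = 76.

Step 2 — fraction explained by component i = λ_i / Σ λ:
  PC1: 47/76 = 0.6184
  PC2: 29/76 = 0.3816

Step 3 — cumulative fraction after k components = (λ_1 + ... + λ_k) / Σ λ:
  k = 1: 47/76 = 0.6184
  k = 2: (47 + 29)/76 = 76/76 = 1

Summary (fraction, with percent):

explained: PC1 0.6184 (61.84%), PC2 0.3816 (38.16%);  cumulative: 0.6184, 1


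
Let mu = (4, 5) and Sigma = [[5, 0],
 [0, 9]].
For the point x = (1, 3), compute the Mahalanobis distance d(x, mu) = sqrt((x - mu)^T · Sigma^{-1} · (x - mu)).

Step 1 — centre the observation: (x - mu) = (-3, -2).

Step 2 — invert Sigma. det(Sigma) = 5·9 - (0)² = 45.
  Sigma^{-1} = (1/det) · [[d, -b], [-b, a]] = [[0.2, 0],
 [0, 0.1111]].

Step 3 — form the quadratic (x - mu)^T · Sigma^{-1} · (x - mu):
  Sigma^{-1} · (x - mu) = (-0.6, -0.2222).
  (x - mu)^T · [Sigma^{-1} · (x - mu)] = (-3)·(-0.6) + (-2)·(-0.2222) = 2.2444.

Step 4 — take square root: d = √(2.2444) ≈ 1.4981.

d(x, mu) = √(2.2444) ≈ 1.4981


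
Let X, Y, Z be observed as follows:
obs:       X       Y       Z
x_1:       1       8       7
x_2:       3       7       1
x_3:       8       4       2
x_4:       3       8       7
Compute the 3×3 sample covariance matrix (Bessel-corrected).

Step 1 — column means:
  mean(X) = (1 + 3 + 8 + 3) / 4 = 15/4 = 3.75
  mean(Y) = (8 + 7 + 4 + 8) / 4 = 27/4 = 6.75
  mean(Z) = (7 + 1 + 2 + 7) / 4 = 17/4 = 4.25

Step 2 — sample covariance S[i,j] = (1/(n-1)) · Σ_k (x_{k,i} - mean_i) · (x_{k,j} - mean_j), with n-1 = 3.
  S[X,X] = ((-2.75)·(-2.75) + (-0.75)·(-0.75) + (4.25)·(4.25) + (-0.75)·(-0.75)) / 3 = 26.75/3 = 8.9167
  S[X,Y] = ((-2.75)·(1.25) + (-0.75)·(0.25) + (4.25)·(-2.75) + (-0.75)·(1.25)) / 3 = -16.25/3 = -5.4167
  S[X,Z] = ((-2.75)·(2.75) + (-0.75)·(-3.25) + (4.25)·(-2.25) + (-0.75)·(2.75)) / 3 = -16.75/3 = -5.5833
  S[Y,Y] = ((1.25)·(1.25) + (0.25)·(0.25) + (-2.75)·(-2.75) + (1.25)·(1.25)) / 3 = 10.75/3 = 3.5833
  S[Y,Z] = ((1.25)·(2.75) + (0.25)·(-3.25) + (-2.75)·(-2.25) + (1.25)·(2.75)) / 3 = 12.25/3 = 4.0833
  S[Z,Z] = ((2.75)·(2.75) + (-3.25)·(-3.25) + (-2.25)·(-2.25) + (2.75)·(2.75)) / 3 = 30.75/3 = 10.25

S is symmetric (S[j,i] = S[i,j]). Assembling:

S = [[8.9167, -5.4167, -5.5833],
 [-5.4167, 3.5833, 4.0833],
 [-5.5833, 4.0833, 10.25]]


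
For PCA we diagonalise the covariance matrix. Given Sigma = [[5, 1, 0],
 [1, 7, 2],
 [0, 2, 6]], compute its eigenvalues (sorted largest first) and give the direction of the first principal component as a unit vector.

Step 1 — characteristic polynomial p(λ) = det(λI - Sigma) = λ³ - tr·λ² + c_1·λ - det, where tr = trace, c_1 = sum of the principal 2×2 minors, det = det(Sigma):
  tr = 5 + 7 + 6 = 18,
  c_1 = (5·7 - (1)²) + (5·6 - (0)²) + (7·6 - (2)²) = 34 + 30 + 38 = 102,
  det = 5·(7·6 - (2)²) - (1)·((1)·6 - (2)·(0)) + (0)·((1)·(2) - 7·(0)) = 5·(38) - (1)·(6) + (0)·(2) = 184.
  So p(λ) = λ³ - 18λ² + 102λ - 184.
Step 2 — look for an integer root (rational root theorem: any rational root is an integer divisor of 184). Testing λ = 4:
  p(4) = 64 - 288 + 408 - 184 = 0  ✓
  Dividing out (λ - 4): p(λ) = (λ - 4)(λ² - 14λ + 46).
Step 3 — remaining eigenvalues from the quadratic λ² - 14λ + 46 = 0:
  Δ = 14² - 4·46 = 196 - 184 = 12,  λ = (14 ± √12)/2 = (14 ± 3.4641)/2 ≈ 8.7321 or 5.2679.
  Sorted: λ_1 = 8.7321,  λ_2 = 5.2679,  λ_3 = 4  (check: sum = 18 = tr ✓).

Step 4 — unit eigenvector for λ_1 ≈ 8.7321: v spans the null space of (Sigma - λ_1 I), whose rows are
  r_1 = (-3.7321, 1, 0),  r_2 = (1, -1.7321, 2),  r_3 = (0, 2, -2.7321).
  v is orthogonal to every row, so take v ∝ r_1 × r_2 = ((1)·(2) - (0)·(-1.7321), (0)·(1) - (-3.7321)·(2), (-3.7321)·(-1.7321) - (1)·(1)) ≈ (2, 7.4641, 5.4641).
  Let u = (2, 7.4641, 5.4641).
  ||u|| = √((2)² + (7.4641)² + (5.4641)²) = √(89.5692) ≈ 9.4641,  v_1 = u/||u|| ≈ (0.2113, 0.7887, 0.5774) (||v_1|| = 1).

λ_1 = 8.7321,  λ_2 = 5.2679,  λ_3 = 4;  v_1 ≈ (0.2113, 0.7887, 0.5774)


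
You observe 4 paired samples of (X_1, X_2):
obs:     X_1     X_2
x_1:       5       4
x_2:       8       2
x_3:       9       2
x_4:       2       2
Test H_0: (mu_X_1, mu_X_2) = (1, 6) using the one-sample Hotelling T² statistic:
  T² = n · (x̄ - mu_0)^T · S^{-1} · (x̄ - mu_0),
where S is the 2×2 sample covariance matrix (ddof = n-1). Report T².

Step 1 — sample mean vector:
  mean(X_1) = (5 + 8 + 9 + 2) / 4 = 24/4 = 6
  mean(X_2) = (4 + 2 + 2 + 2) / 4 = 10/4 = 2.5
  x̄ = (6, 2.5),  deviation x̄ - mu_0 = (6, 2.5) - (1, 6) = (5, -3.5).

Step 2 — sample covariance matrix, S[i,j] = (1/(n-1)) · Σ_k (x_{k,i} - mean_i) · (x_{k,j} - mean_j), divisor n-1 = 3:
  S[X_1,X_1] = ((-1)·(-1) + (2)·(2) + (3)·(3) + (-4)·(-4)) / 3 = 30/3 = 10
  S[X_1,X_2] = ((-1)·(1.5) + (2)·(-0.5) + (3)·(-0.5) + (-4)·(-0.5)) / 3 = -2/3 = -0.6667
  S[X_2,X_2] = ((1.5)·(1.5) + (-0.5)·(-0.5) + (-0.5)·(-0.5) + (-0.5)·(-0.5)) / 3 = 3/3 = 1
  S = [[10, -0.6667],
 [-0.6667, 1]].

Step 3 — invert S. det(S) = 10·1 - (-0.6667)² = 9.5556.
  S^{-1} = (1/det) · [[d, -b], [-b, a]] = [[0.1047, 0.0698],
 [0.0698, 1.0465]].

Step 4 — quadratic form (x̄ - mu_0)^T · S^{-1} · (x̄ - mu_0):
  S^{-1} · (x̄ - mu_0) = (0.2791, -3.314),
  (x̄ - mu_0)^T · [...] = (5)·(0.2791) + (-3.5)·(-3.314) = 12.9942.

Step 5 — scale by n: T² = 4 · 12.9942 = 51.9767.

T² ≈ 51.9767


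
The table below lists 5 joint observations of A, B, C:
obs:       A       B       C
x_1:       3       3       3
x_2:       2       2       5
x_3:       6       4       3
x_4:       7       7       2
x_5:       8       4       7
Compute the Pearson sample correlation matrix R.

Step 1 — column means:
  mean(A) = (3 + 2 + 6 + 7 + 8) / 5 = 26/5 = 5.2
  mean(B) = (3 + 2 + 4 + 7 + 4) / 5 = 20/5 = 4
  mean(C) = (3 + 5 + 3 + 2 + 7) / 5 = 20/5 = 4

Step 2 — sample variances and covariances s[i,j] = (1/(n-1)) · Σ_k (x_{k,i} - mean_i) · (x_{k,j} - mean_j), with n-1 = 4:
  s[A,A] = ((-2.2)·(-2.2) + (-3.2)·(-3.2) + (0.8)·(0.8) + (1.8)·(1.8) + (2.8)·(2.8)) / 4 = 26.8/4 = 6.7
  s[A,B] = ((-2.2)·(-1) + (-3.2)·(-2) + (0.8)·(0) + (1.8)·(3) + (2.8)·(0)) / 4 = 14/4 = 3.5
  s[A,C] = ((-2.2)·(-1) + (-3.2)·(1) + (0.8)·(-1) + (1.8)·(-2) + (2.8)·(3)) / 4 = 3/4 = 0.75
  s[B,B] = ((-1)·(-1) + (-2)·(-2) + (0)·(0) + (3)·(3) + (0)·(0)) / 4 = 14/4 = 3.5
  s[B,C] = ((-1)·(-1) + (-2)·(1) + (0)·(-1) + (3)·(-2) + (0)·(3)) / 4 = -7/4 = -1.75
  s[C,C] = ((-1)·(-1) + (1)·(1) + (-1)·(-1) + (-2)·(-2) + (3)·(3)) / 4 = 16/4 = 4
  Sample standard deviations s_i = √(s[i,i]):
  s(A) = √(6.7) = 2.5884
  s(B) = √(3.5) = 1.8708
  s(C) = √(4) = 2

Step 3 — r_{ij} = s_{ij} / (s_i · s_j):
  r[A,A] = 1 (diagonal).
  r[A,B] = 3.5 / (2.5884 · 1.8708) = 3.5 / 4.8425 = 0.7228
  r[A,C] = 0.75 / (2.5884 · 2) = 0.75 / 5.1769 = 0.1449
  r[B,B] = 1 (diagonal).
  r[B,C] = -1.75 / (1.8708 · 2) = -1.75 / 3.7417 = -0.4677
  r[C,C] = 1 (diagonal).

R is symmetric with unit diagonal. Assembling:

R = [[1, 0.7228, 0.1449],
 [0.7228, 1, -0.4677],
 [0.1449, -0.4677, 1]]


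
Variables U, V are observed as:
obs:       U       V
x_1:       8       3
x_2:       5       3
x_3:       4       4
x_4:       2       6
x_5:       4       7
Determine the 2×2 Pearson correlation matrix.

Step 1 — column means:
  mean(U) = (8 + 5 + 4 + 2 + 4) / 5 = 23/5 = 4.6
  mean(V) = (3 + 3 + 4 + 6 + 7) / 5 = 23/5 = 4.6

Step 2 — sample variances and covariances s[i,j] = (1/(n-1)) · Σ_k (x_{k,i} - mean_i) · (x_{k,j} - mean_j), with n-1 = 4:
  s[U,U] = ((3.4)·(3.4) + (0.4)·(0.4) + (-0.6)·(-0.6) + (-2.6)·(-2.6) + (-0.6)·(-0.6)) / 4 = 19.2/4 = 4.8
  s[U,V] = ((3.4)·(-1.6) + (0.4)·(-1.6) + (-0.6)·(-0.6) + (-2.6)·(1.4) + (-0.6)·(2.4)) / 4 = -10.8/4 = -2.7
  s[V,V] = ((-1.6)·(-1.6) + (-1.6)·(-1.6) + (-0.6)·(-0.6) + (1.4)·(1.4) + (2.4)·(2.4)) / 4 = 13.2/4 = 3.3
  Sample standard deviations s_i = √(s[i,i]):
  s(U) = √(4.8) = 2.1909
  s(V) = √(3.3) = 1.8166

Step 3 — r_{ij} = s_{ij} / (s_i · s_j):
  r[U,U] = 1 (diagonal).
  r[U,V] = -2.7 / (2.1909 · 1.8166) = -2.7 / 3.9799 = -0.6784
  r[V,V] = 1 (diagonal).

R is symmetric with unit diagonal. Assembling:

R = [[1, -0.6784],
 [-0.6784, 1]]


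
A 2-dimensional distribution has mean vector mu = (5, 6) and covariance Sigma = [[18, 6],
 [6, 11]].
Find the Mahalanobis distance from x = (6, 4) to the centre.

Step 1 — centre the observation: (x - mu) = (1, -2).

Step 2 — invert Sigma. det(Sigma) = 18·11 - (6)² = 162.
  Sigma^{-1} = (1/det) · [[d, -b], [-b, a]] = [[0.0679, -0.037],
 [-0.037, 0.1111]].

Step 3 — form the quadratic (x - mu)^T · Sigma^{-1} · (x - mu):
  Sigma^{-1} · (x - mu) = (0.142, -0.2593).
  (x - mu)^T · [Sigma^{-1} · (x - mu)] = (1)·(0.142) + (-2)·(-0.2593) = 0.6605.

Step 4 — take square root: d = √(0.6605) ≈ 0.8127.

d(x, mu) = √(0.6605) ≈ 0.8127


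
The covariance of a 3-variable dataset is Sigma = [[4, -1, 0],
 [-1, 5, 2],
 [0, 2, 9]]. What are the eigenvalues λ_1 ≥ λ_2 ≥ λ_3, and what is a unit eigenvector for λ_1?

Step 1 — characteristic polynomial p(λ) = det(λI - Sigma) = λ³ - tr·λ² + c_1·λ - det, where tr = trace, c_1 = sum of the principal 2×2 minors, det = det(Sigma):
  tr = 4 + 5 + 9 = 18,
  c_1 = (4·5 - (-1)²) + (4·9 - (0)²) + (5·9 - (2)²) = 19 + 36 + 41 = 96,
  det = 4·(5·9 - (2)²) - (-1)·((-1)·9 - (2)·(0)) + (0)·((-1)·(2) - 5·(0)) = 4·(41) - (-1)·(-9) + (0)·(-2) = 155.
  So p(λ) = λ³ - 18λ² + 96λ - 155.
Step 2 — look for an integer root (rational root theorem: any rational root is an integer divisor of 155). Testing λ = 5:
  p(5) = 125 - 450 + 480 - 155 = 0  ✓
  Dividing out (λ - 5): p(λ) = (λ - 5)(λ² - 13λ + 31).
Step 3 — remaining eigenvalues from the quadratic λ² - 13λ + 31 = 0:
  Δ = 13² - 4·31 = 169 - 124 = 45,  λ = (13 ± √45)/2 = (13 ± 6.7082)/2 ≈ 9.8541 or 3.1459.
  Sorted: λ_1 = 9.8541,  λ_2 = 5,  λ_3 = 3.1459  (check: sum = 18 = tr ✓).

Step 4 — unit eigenvector for λ_1 ≈ 9.8541: v spans the null space of (Sigma - λ_1 I), whose rows are
  r_1 = (-5.8541, -1, 0),  r_2 = (-1, -4.8541, 2),  r_3 = (0, 2, -0.8541).
  v is orthogonal to every row, so take v ∝ r_1 × r_2 = ((-1)·(2) - (0)·(-4.8541), (0)·(-1) - (-5.8541)·(2), (-5.8541)·(-4.8541) - (-1)·(-1)) ≈ (-2, 11.7082, 27.4164).
  Rescale (multiply by -1 so the first nonzero entry is positive): u = (2, -11.7082, -27.4164).
  ||u|| = √((2)² + (-11.7082)² + (-27.4164)²) = √(892.7415) ≈ 29.8788,  v_1 = u/||u|| ≈ (0.0669, -0.3919, -0.9176) (||v_1|| = 1).

λ_1 = 9.8541,  λ_2 = 5,  λ_3 = 3.1459;  v_1 ≈ (0.0669, -0.3919, -0.9176)


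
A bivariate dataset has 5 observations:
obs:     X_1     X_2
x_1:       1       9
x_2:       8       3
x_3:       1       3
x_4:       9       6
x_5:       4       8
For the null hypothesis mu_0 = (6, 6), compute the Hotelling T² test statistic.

Step 1 — sample mean vector:
  mean(X_1) = (1 + 8 + 1 + 9 + 4) / 5 = 23/5 = 4.6
  mean(X_2) = (9 + 3 + 3 + 6 + 8) / 5 = 29/5 = 5.8
  x̄ = (4.6, 5.8),  deviation x̄ - mu_0 = (4.6, 5.8) - (6, 6) = (-1.4, -0.2).

Step 2 — sample covariance matrix, S[i,j] = (1/(n-1)) · Σ_k (x_{k,i} - mean_i) · (x_{k,j} - mean_j), divisor n-1 = 4:
  S[X_1,X_1] = ((-3.6)·(-3.6) + (3.4)·(3.4) + (-3.6)·(-3.6) + (4.4)·(4.4) + (-0.6)·(-0.6)) / 4 = 57.2/4 = 14.3
  S[X_1,X_2] = ((-3.6)·(3.2) + (3.4)·(-2.8) + (-3.6)·(-2.8) + (4.4)·(0.2) + (-0.6)·(2.2)) / 4 = -11.4/4 = -2.85
  S[X_2,X_2] = ((3.2)·(3.2) + (-2.8)·(-2.8) + (-2.8)·(-2.8) + (0.2)·(0.2) + (2.2)·(2.2)) / 4 = 30.8/4 = 7.7
  S = [[14.3, -2.85],
 [-2.85, 7.7]].

Step 3 — invert S. det(S) = 14.3·7.7 - (-2.85)² = 101.9875.
  S^{-1} = (1/det) · [[d, -b], [-b, a]] = [[0.0755, 0.0279],
 [0.0279, 0.1402]].

Step 4 — quadratic form (x̄ - mu_0)^T · S^{-1} · (x̄ - mu_0):
  S^{-1} · (x̄ - mu_0) = (-0.1113, -0.0672),
  (x̄ - mu_0)^T · [...] = (-1.4)·(-0.1113) + (-0.2)·(-0.0672) = 0.1692.

Step 5 — scale by n: T² = 5 · 0.1692 = 0.8462.

T² ≈ 0.8462


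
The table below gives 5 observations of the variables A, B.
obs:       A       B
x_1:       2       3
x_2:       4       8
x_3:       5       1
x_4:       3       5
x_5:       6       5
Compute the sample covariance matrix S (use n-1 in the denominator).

Step 1 — column means:
  mean(A) = (2 + 4 + 5 + 3 + 6) / 5 = 20/5 = 4
  mean(B) = (3 + 8 + 1 + 5 + 5) / 5 = 22/5 = 4.4

Step 2 — sample covariance S[i,j] = (1/(n-1)) · Σ_k (x_{k,i} - mean_i) · (x_{k,j} - mean_j), with n-1 = 4.
  S[A,A] = ((-2)·(-2) + (0)·(0) + (1)·(1) + (-1)·(-1) + (2)·(2)) / 4 = 10/4 = 2.5
  S[A,B] = ((-2)·(-1.4) + (0)·(3.6) + (1)·(-3.4) + (-1)·(0.6) + (2)·(0.6)) / 4 = 0/4 = 0
  S[B,B] = ((-1.4)·(-1.4) + (3.6)·(3.6) + (-3.4)·(-3.4) + (0.6)·(0.6) + (0.6)·(0.6)) / 4 = 27.2/4 = 6.8

S is symmetric (S[j,i] = S[i,j]). Assembling:

S = [[2.5, 0],
 [0, 6.8]]


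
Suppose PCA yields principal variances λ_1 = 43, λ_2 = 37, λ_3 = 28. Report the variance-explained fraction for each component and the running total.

Step 1 — total variance = trace(Sigma) = Σ λ_i = 43 + 37 + 28 = 108.

Step 2 — fraction explained by component i = λ_i / Σ λ:
  PC1: 43/108 = 0.3981
  PC2: 37/108 = 0.3426
  PC3: 28/108 = 0.2593

Step 3 — cumulative fraction after k components = (λ_1 + ... + λ_k) / Σ λ:
  k = 1: 43/108 = 0.3981
  k = 2: (43 + 37)/108 = 80/108 = 0.7407
  k = 3: (43 + 37 + 28)/108 = 108/108 = 1

Summary (fraction, with percent):

explained: PC1 0.3981 (39.81%), PC2 0.3426 (34.26%), PC3 0.2593 (25.93%);  cumulative: 0.3981, 0.7407, 1


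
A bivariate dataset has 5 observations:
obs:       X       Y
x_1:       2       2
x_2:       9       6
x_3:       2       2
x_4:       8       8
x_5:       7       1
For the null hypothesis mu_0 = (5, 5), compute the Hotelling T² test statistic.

Step 1 — sample mean vector:
  mean(X) = (2 + 9 + 2 + 8 + 7) / 5 = 28/5 = 5.6
  mean(Y) = (2 + 6 + 2 + 8 + 1) / 5 = 19/5 = 3.8
  x̄ = (5.6, 3.8),  deviation x̄ - mu_0 = (5.6, 3.8) - (5, 5) = (0.6, -1.2).

Step 2 — sample covariance matrix, S[i,j] = (1/(n-1)) · Σ_k (x_{k,i} - mean_i) · (x_{k,j} - mean_j), divisor n-1 = 4:
  S[X,X] = ((-3.6)·(-3.6) + (3.4)·(3.4) + (-3.6)·(-3.6) + (2.4)·(2.4) + (1.4)·(1.4)) / 4 = 45.2/4 = 11.3
  S[X,Y] = ((-3.6)·(-1.8) + (3.4)·(2.2) + (-3.6)·(-1.8) + (2.4)·(4.2) + (1.4)·(-2.8)) / 4 = 26.6/4 = 6.65
  S[Y,Y] = ((-1.8)·(-1.8) + (2.2)·(2.2) + (-1.8)·(-1.8) + (4.2)·(4.2) + (-2.8)·(-2.8)) / 4 = 36.8/4 = 9.2
  S = [[11.3, 6.65],
 [6.65, 9.2]].

Step 3 — invert S. det(S) = 11.3·9.2 - (6.65)² = 59.7375.
  S^{-1} = (1/det) · [[d, -b], [-b, a]] = [[0.154, -0.1113],
 [-0.1113, 0.1892]].

Step 4 — quadratic form (x̄ - mu_0)^T · S^{-1} · (x̄ - mu_0):
  S^{-1} · (x̄ - mu_0) = (0.226, -0.2938),
  (x̄ - mu_0)^T · [...] = (0.6)·(0.226) + (-1.2)·(-0.2938) = 0.4881.

Step 5 — scale by n: T² = 5 · 0.4881 = 2.4407.

T² ≈ 2.4407


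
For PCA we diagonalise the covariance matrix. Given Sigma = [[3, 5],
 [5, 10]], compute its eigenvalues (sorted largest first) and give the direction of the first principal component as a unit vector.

Step 1 — characteristic polynomial of 2×2 Sigma:
  det(Sigma - λI) = λ² - trace · λ + det = 0.
  trace = 3 + 10 = 13, det = 3·10 - (5)² = 5.
Step 2 — discriminant:
  Δ = trace² - 4·det = 169 - 20 = 149.
Step 3 — eigenvalues:
  λ = (trace ± √Δ)/2 = (13 ± 12.2066)/2,
  λ_1 = 12.6033,  λ_2 = 0.3967.

Step 4 — unit eigenvector for λ_1: solve (Sigma - λ_1 I)v = 0. First row:
  (3 - 12.6033)·v_x + (5)·v_y = 0, i.e. (-9.6033)·v_x + (5)·v_y = 0,
  so v ∝ (b, λ_1 - a) = (5, 9.6033) = u.
  ||u|| = √((5)² + (9.6033)²) = √(117.2229) ≈ 10.827,
  v_1 = u/||u|| ≈ (0.4618, 0.887) (||v_1|| = 1).

λ_1 = 12.6033,  λ_2 = 0.3967;  v_1 ≈ (0.4618, 0.887)


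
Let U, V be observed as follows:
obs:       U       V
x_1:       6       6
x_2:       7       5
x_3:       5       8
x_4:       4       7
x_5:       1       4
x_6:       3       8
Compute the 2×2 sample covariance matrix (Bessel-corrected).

Step 1 — column means:
  mean(U) = (6 + 7 + 5 + 4 + 1 + 3) / 6 = 26/6 = 4.3333
  mean(V) = (6 + 5 + 8 + 7 + 4 + 8) / 6 = 38/6 = 6.3333

Step 2 — sample covariance S[i,j] = (1/(n-1)) · Σ_k (x_{k,i} - mean_i) · (x_{k,j} - mean_j), with n-1 = 5.
  S[U,U] = ((1.6667)·(1.6667) + (2.6667)·(2.6667) + (0.6667)·(0.6667) + (-0.3333)·(-0.3333) + (-3.3333)·(-3.3333) + (-1.3333)·(-1.3333)) / 5 = 23.3333/5 = 4.6667
  S[U,V] = ((1.6667)·(-0.3333) + (2.6667)·(-1.3333) + (0.6667)·(1.6667) + (-0.3333)·(0.6667) + (-3.3333)·(-2.3333) + (-1.3333)·(1.6667)) / 5 = 2.3333/5 = 0.4667
  S[V,V] = ((-0.3333)·(-0.3333) + (-1.3333)·(-1.3333) + (1.6667)·(1.6667) + (0.6667)·(0.6667) + (-2.3333)·(-2.3333) + (1.6667)·(1.6667)) / 5 = 13.3333/5 = 2.6667

S is symmetric (S[j,i] = S[i,j]). Assembling:

S = [[4.6667, 0.4667],
 [0.4667, 2.6667]]


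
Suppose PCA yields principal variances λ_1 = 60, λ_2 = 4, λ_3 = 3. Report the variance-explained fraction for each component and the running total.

Step 1 — total variance = trace(Sigma) = Σ λ_i = 60 + 4 + 3 = 67.

Step 2 — fraction explained by component i = λ_i / Σ λ:
  PC1: 60/67 = 0.8955
  PC2: 4/67 = 0.0597
  PC3: 3/67 = 0.0448

Step 3 — cumulative fraction after k components = (λ_1 + ... + λ_k) / Σ λ:
  k = 1: 60/67 = 0.8955
  k = 2: (60 + 4)/67 = 64/67 = 0.9552
  k = 3: (60 + 4 + 3)/67 = 67/67 = 1

Summary (fraction, with percent):

explained: PC1 0.8955 (89.55%), PC2 0.0597 (5.97%), PC3 0.0448 (4.48%);  cumulative: 0.8955, 0.9552, 1


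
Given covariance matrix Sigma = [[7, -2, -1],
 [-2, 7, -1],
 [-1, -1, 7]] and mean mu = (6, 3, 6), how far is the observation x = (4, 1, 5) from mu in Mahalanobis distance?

Step 1 — centre the observation: (x - mu) = (-2, -2, -1).

Step 2 — invert Sigma (cofactor / det for 3×3, or solve directly):
  Sigma^{-1} = [[0.1616, 0.0505, 0.0303],
 [0.0505, 0.1616, 0.0303],
 [0.0303, 0.0303, 0.1515]].

Step 3 — form the quadratic (x - mu)^T · Sigma^{-1} · (x - mu):
  Sigma^{-1} · (x - mu) = (-0.4545, -0.4545, -0.2727).
  (x - mu)^T · [Sigma^{-1} · (x - mu)] = (-2)·(-0.4545) + (-2)·(-0.4545) + (-1)·(-0.2727) = 2.0909.

Step 4 — take square root: d = √(2.0909) ≈ 1.446.

d(x, mu) = √(2.0909) ≈ 1.446


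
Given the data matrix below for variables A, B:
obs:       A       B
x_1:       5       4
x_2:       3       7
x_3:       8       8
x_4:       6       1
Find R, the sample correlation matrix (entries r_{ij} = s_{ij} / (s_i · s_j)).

Step 1 — column means:
  mean(A) = (5 + 3 + 8 + 6) / 4 = 22/4 = 5.5
  mean(B) = (4 + 7 + 8 + 1) / 4 = 20/4 = 5

Step 2 — sample variances and covariances s[i,j] = (1/(n-1)) · Σ_k (x_{k,i} - mean_i) · (x_{k,j} - mean_j), with n-1 = 3:
  s[A,A] = ((-0.5)·(-0.5) + (-2.5)·(-2.5) + (2.5)·(2.5) + (0.5)·(0.5)) / 3 = 13/3 = 4.3333
  s[A,B] = ((-0.5)·(-1) + (-2.5)·(2) + (2.5)·(3) + (0.5)·(-4)) / 3 = 1/3 = 0.3333
  s[B,B] = ((-1)·(-1) + (2)·(2) + (3)·(3) + (-4)·(-4)) / 3 = 30/3 = 10
  Sample standard deviations s_i = √(s[i,i]):
  s(A) = √(4.3333) = 2.0817
  s(B) = √(10) = 3.1623

Step 3 — r_{ij} = s_{ij} / (s_i · s_j):
  r[A,A] = 1 (diagonal).
  r[A,B] = 0.3333 / (2.0817 · 3.1623) = 0.3333 / 6.5828 = 0.0506
  r[B,B] = 1 (diagonal).

R is symmetric with unit diagonal. Assembling:

R = [[1, 0.0506],
 [0.0506, 1]]


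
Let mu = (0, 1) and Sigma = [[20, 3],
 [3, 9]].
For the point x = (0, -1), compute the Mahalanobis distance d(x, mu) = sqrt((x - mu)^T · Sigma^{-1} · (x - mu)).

Step 1 — centre the observation: (x - mu) = (0, -2).

Step 2 — invert Sigma. det(Sigma) = 20·9 - (3)² = 171.
  Sigma^{-1} = (1/det) · [[d, -b], [-b, a]] = [[0.0526, -0.0175],
 [-0.0175, 0.117]].

Step 3 — form the quadratic (x - mu)^T · Sigma^{-1} · (x - mu):
  Sigma^{-1} · (x - mu) = (0.0351, -0.2339).
  (x - mu)^T · [Sigma^{-1} · (x - mu)] = (0)·(0.0351) + (-2)·(-0.2339) = 0.4678.

Step 4 — take square root: d = √(0.4678) ≈ 0.684.

d(x, mu) = √(0.4678) ≈ 0.684
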